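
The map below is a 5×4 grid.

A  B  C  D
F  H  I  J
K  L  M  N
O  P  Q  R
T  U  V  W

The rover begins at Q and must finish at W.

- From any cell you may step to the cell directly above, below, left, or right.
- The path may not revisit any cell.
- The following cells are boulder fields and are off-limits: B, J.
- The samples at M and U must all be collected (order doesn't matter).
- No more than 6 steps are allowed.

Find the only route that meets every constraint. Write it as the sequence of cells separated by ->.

Any route must reach M and U and still end at W within 6 moves, so the order of the required stops is forced.
Route from Q: up to M, left to L, 2× down (reaching U), 2× right (reaching W) — 6 moves in all.
Check: all required cells visited; 6 ≤ 6 moves.

Q -> M -> L -> P -> U -> V -> W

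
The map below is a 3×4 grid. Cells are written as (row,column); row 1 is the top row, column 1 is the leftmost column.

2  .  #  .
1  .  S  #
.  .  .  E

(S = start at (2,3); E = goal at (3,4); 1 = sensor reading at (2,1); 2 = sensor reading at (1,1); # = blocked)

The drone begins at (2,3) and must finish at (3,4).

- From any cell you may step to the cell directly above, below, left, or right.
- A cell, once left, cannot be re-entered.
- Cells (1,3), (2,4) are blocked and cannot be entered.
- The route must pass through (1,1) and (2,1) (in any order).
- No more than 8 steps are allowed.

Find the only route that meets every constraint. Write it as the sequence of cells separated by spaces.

(2,3) (2,2) (1,2) (1,1) (2,1) (3,1) (3,2) (3,3) (3,4)

Any route must reach (1,1) and (2,1) and still end at (3,4) within 8 moves, so the order of the required stops is forced.
Route from (2,3): left 1 to (2,2), up 1 to (1,2), left 1 to (1,1), down 2 to (3,1), right 3 to (3,4) — 8 moves in all.
Check: all required cells visited; 8 ≤ 8 moves.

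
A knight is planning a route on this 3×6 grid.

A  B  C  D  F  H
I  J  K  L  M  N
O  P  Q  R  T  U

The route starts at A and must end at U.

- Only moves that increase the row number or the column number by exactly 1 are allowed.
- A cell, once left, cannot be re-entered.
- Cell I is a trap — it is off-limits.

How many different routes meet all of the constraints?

A right/down-only route from A to U makes exactly 2 down-moves and 5 right-moves in some order.
With no other constraints that would be C(7,2) = 21 routes.
Subtract routes through each blocked cell (inclusion–exclusion for overlaps): − through I: 6 → 15.
That gives 15 routes.

15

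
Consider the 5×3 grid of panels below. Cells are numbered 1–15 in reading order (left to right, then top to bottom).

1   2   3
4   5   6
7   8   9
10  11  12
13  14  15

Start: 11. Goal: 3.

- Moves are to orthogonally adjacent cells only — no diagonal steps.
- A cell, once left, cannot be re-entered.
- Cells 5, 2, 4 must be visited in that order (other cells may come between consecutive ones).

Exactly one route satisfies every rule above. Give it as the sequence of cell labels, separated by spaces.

The waypoints must appear in the order 5, 2, 4, with no cell reused.
Route from 11: up 3 to 2, left 1 to 1, down 4 to 13, right 2 to 15, up 4 to 3 — 14 moves in all.
Check: order respected (5 at step 2, 2 at step 3, 4 at step 5).

11 8 5 2 1 4 7 10 13 14 15 12 9 6 3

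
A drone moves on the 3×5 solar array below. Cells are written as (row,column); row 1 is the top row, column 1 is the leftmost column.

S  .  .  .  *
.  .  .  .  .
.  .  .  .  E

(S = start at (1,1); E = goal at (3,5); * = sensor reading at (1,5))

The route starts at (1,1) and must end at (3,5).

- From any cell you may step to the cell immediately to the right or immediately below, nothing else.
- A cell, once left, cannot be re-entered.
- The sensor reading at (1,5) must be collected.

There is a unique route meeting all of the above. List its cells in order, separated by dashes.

(1,1) - (1,2) - (1,3) - (1,4) - (1,5) - (2,5) - (3,5)

Moves only go right or down, so the column and row indices never decrease.
Route from (1,1): 4× right (reaching (1,5)), 2× down (reaching (3,5)) — 6 moves in all.
Check: all required cells visited.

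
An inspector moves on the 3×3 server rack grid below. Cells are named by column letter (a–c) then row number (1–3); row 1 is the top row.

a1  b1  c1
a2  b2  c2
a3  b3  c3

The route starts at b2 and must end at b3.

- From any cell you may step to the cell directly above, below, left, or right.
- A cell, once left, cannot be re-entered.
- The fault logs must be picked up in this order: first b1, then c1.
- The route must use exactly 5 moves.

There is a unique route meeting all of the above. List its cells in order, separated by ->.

b2 -> b1 -> c1 -> c2 -> c3 -> b3

The waypoints must appear in the order b1, c1, with no cell reused.
Route from b2: up to b1, right to c1, 2× down (reaching c3), left to b3 — 5 moves in all.
Check: order respected (b1 at step 1, c1 at step 2); 5 moves as required.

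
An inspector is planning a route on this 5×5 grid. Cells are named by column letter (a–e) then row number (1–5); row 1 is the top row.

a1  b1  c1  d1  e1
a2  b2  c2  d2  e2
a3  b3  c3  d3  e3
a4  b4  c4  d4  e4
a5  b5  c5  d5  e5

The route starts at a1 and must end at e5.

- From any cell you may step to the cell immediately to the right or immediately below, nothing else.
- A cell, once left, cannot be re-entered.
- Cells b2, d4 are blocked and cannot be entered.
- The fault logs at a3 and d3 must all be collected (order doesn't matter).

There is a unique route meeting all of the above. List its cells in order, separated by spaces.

a1 a2 a3 b3 c3 d3 e3 e4 e5

Moves only go right or down, so the column and row indices never decrease.
Route from a1: down 2 to a3, right 4 to e3, down 2 to e5 — 8 moves in all.
Check: all required cells visited.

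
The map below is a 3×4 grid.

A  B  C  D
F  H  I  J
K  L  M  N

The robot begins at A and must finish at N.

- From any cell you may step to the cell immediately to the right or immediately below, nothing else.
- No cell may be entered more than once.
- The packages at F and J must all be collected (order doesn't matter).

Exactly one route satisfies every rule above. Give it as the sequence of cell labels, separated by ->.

A -> F -> H -> I -> J -> N

Moves only go right or down, so the column and row indices never decrease.
Route from A: down 1 to F, right 3 to J, down 1 to N — 5 moves in all.
Check: all required cells visited.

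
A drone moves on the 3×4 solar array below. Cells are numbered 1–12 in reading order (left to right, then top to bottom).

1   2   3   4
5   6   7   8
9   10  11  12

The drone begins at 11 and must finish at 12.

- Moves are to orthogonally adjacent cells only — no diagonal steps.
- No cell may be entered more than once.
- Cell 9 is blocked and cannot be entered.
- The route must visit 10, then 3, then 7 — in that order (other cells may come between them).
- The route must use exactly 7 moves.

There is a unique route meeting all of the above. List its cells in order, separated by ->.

11 -> 10 -> 6 -> 2 -> 3 -> 7 -> 8 -> 12

The waypoints must appear in the order 10, 3, 7, with no cell reused.
Route from 11: left to 10, 2× up (reaching 2), right to 3, down to 7, right to 8, down to 12 — 7 moves in all.
Check: order respected (10 at step 1, 3 at step 4, 7 at step 5); 7 moves as required.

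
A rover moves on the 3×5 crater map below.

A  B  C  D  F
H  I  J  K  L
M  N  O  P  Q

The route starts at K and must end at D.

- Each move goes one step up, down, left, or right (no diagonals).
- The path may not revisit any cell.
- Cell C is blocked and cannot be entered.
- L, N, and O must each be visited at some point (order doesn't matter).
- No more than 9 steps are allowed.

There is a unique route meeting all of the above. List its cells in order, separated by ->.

K -> J -> I -> N -> O -> P -> Q -> L -> F -> D

The budget equals the shortest possible length, so every move has to be on a shortest route through the required cells.
Route from K: left 2 to I, down 1 to N, right 3 to Q, up 2 to F, left 1 to D — 9 moves in all.
Check: all required cells visited; 9 ≤ 9 moves.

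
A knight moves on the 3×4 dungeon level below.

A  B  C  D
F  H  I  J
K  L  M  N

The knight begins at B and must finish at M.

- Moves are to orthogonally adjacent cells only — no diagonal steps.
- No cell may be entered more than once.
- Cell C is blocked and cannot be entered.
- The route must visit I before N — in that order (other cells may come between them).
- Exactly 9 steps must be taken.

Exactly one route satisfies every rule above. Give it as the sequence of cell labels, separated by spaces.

The waypoints must appear in the order I, N, with no cell reused.
Route from B: left 1 to A, down 2 to K, right 1 to L, up 1 to H, right 2 to J, down 1 to N, left 1 to M — 9 moves in all.
Check: order respected (I at step 6, N at step 8); 9 moves as required.

B A F K L H I J N M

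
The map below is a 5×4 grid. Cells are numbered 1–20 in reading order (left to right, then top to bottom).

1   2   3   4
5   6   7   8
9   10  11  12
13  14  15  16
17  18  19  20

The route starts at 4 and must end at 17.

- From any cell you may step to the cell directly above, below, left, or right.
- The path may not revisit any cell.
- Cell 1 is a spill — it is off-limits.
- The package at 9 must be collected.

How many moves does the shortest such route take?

Any route passes through 9 somewhere between 4 and 17. Summing Manhattan distances along the two legs (4 → 9 → 17) gives a lower bound of 5 + 2 = 7 moves.
A route of 7 moves achieves this: 4 → 8 → 12 → 11 → 10 → 9 → 13 → 17.
Since 7 matches the lower bound, it is optimal.

7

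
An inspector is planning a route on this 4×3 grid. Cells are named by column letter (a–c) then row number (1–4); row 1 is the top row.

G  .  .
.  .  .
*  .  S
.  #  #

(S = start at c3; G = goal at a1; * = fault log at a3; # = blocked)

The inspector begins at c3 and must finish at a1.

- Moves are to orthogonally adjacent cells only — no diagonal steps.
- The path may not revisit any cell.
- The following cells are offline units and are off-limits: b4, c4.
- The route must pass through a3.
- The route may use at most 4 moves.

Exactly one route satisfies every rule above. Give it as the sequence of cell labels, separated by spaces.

c3 b3 a3 a2 a1

The budget equals the shortest possible length, so every move has to be on a shortest route through the required cells.
Route from c3: 2× left (reaching a3), 2× up (reaching a1) — 4 moves in all.
Check: all required cells visited; 4 ≤ 4 moves.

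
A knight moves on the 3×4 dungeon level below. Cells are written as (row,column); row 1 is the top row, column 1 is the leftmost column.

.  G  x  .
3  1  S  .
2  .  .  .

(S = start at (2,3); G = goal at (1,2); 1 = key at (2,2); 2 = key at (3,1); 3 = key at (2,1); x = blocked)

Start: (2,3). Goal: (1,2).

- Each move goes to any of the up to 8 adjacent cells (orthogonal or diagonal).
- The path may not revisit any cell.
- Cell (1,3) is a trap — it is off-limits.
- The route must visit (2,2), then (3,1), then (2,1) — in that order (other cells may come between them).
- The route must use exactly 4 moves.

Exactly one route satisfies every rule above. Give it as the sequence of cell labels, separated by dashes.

(2,3) - (2,2) - (3,1) - (2,1) - (1,2)

The waypoints must appear in the order (2,2), (3,1), (2,1), with no cell reused.
Route from (2,3): left to (2,2), down-left to (3,1), up to (2,1), up-right to (1,2) — 4 moves in all.
Check: order respected (1 at step 1, 2 at step 2, 3 at step 3); 4 moves as required.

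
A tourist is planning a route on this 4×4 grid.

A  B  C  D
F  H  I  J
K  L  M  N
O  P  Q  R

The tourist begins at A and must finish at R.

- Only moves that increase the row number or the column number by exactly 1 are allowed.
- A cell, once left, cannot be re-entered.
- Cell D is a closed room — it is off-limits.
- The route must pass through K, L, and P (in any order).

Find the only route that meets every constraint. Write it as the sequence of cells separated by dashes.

Moves only go right or down, so the column and row indices never decrease.
Route from A: down 2 to K, right 1 to L, down 1 to P, right 2 to R — 6 moves in all.
Check: all required cells visited.

A - F - K - L - P - Q - R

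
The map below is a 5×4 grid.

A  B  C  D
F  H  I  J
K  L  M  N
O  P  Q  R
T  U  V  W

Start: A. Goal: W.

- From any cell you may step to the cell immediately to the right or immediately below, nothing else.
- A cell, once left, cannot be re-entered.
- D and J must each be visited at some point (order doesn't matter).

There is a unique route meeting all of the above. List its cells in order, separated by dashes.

Moves only go right or down, so the column and row indices never decrease.
Route from A: 3× right (reaching D), 4× down (reaching W) — 7 moves in all.
Check: all required cells visited.

A - B - C - D - J - N - R - W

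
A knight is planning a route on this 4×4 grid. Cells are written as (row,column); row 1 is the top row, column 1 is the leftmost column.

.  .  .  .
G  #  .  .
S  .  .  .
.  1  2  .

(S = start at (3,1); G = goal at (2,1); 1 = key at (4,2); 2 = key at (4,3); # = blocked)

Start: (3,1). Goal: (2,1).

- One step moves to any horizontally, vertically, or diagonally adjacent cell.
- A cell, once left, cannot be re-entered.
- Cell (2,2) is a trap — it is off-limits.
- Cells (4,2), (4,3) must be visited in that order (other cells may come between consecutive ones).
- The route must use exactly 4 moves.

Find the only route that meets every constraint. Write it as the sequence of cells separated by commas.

(3,1), (4,2), (4,3), (3,2), (2,1)

The waypoints must appear in the order (4,2), (4,3), with no cell reused.
Route from (3,1): down-right to (4,2), right to (4,3), 2× up-left (reaching (2,1)) — 4 moves in all.
Check: order respected (1 at step 1, 2 at step 2); 4 moves as required.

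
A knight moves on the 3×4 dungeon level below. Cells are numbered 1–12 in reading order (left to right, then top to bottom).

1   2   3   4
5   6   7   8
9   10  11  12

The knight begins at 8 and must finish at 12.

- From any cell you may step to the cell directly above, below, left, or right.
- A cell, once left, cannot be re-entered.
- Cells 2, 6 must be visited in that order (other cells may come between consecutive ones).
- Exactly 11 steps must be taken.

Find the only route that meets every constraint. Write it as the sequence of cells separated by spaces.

8 4 3 2 1 5 9 10 6 7 11 12

The waypoints must appear in the order 2, 6, with no cell reused.
Route from 8: up to 4, 3× left (reaching 1), 2× down (reaching 9), right to 10, up to 6, right to 7, down to 11, right to 12 — 11 moves in all.
Check: order respected (2 at step 3, 6 at step 8); 11 moves as required.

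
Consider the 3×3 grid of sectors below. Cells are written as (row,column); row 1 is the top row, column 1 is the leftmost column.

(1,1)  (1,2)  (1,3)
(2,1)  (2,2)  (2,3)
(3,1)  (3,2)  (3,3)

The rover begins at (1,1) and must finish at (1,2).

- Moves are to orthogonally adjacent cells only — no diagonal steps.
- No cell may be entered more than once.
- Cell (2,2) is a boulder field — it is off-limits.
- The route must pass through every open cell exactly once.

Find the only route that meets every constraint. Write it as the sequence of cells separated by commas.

Need to visit all 8 open cells exactly once, starting at (1,1) and ending at (1,2).
Cell (3,1) has only two open neighbours ((2,1) and (3,2)), so the path must pass straight through it: one of those is the cell it's entered from and the other is where it exits.
Route from (1,1): down 2 to (3,1), right 2 to (3,3), up 2 to (1,3), left 1 to (1,2) — 7 moves in all.
Check: all 8 open cells covered.

(1,1), (2,1), (3,1), (3,2), (3,3), (2,3), (1,3), (1,2)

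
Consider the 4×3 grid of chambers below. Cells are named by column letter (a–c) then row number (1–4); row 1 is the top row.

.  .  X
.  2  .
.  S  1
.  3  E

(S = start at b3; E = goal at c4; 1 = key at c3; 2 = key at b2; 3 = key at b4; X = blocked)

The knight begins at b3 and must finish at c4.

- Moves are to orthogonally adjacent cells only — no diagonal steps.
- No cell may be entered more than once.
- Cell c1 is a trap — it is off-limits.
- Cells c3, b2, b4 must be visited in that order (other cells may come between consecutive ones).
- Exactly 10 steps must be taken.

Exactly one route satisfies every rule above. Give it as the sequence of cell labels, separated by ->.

b3 -> c3 -> c2 -> b2 -> b1 -> a1 -> a2 -> a3 -> a4 -> b4 -> c4

The waypoints must appear in the order c3, b2, b4, with no cell reused.
Route from b3: right 1 to c3, up 1 to c2, left 1 to b2, up 1 to b1, left 1 to a1, down 3 to a4, right 2 to c4 — 10 moves in all.
Check: order respected (1 at step 1, 2 at step 3, 3 at step 9); 10 moves as required.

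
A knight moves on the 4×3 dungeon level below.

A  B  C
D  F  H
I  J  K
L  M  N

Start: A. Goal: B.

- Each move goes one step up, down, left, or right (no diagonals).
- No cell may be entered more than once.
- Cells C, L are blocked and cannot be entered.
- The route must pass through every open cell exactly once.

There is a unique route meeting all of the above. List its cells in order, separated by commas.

Need to visit all 10 open cells exactly once, starting at A and ending at B.
Cell H has only two open neighbours (K and F), so the path must pass straight through it: one of those is the cell it's entered from and the other is where it exits.
Route from A: down 2 to I, right 1 to J, down 1 to M, right 1 to N, up 2 to H, left 1 to F, up 1 to B — 9 moves in all.
Check: all 10 open cells covered.

A, D, I, J, M, N, K, H, F, B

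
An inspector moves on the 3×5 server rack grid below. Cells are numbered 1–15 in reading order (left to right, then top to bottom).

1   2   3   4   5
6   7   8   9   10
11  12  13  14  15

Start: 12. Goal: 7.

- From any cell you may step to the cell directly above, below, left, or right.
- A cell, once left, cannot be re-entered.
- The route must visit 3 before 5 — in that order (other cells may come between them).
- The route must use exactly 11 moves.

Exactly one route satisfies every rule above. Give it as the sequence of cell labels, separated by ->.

The waypoints must appear in the order 3, 5, with no cell reused.
Route from 12: left to 11, 2× up (reaching 1), 4× right (reaching 5), down to 10, 3× left (reaching 7) — 11 moves in all.
Check: order respected (3 at step 5, 5 at step 7); 11 moves as required.

12 -> 11 -> 6 -> 1 -> 2 -> 3 -> 4 -> 5 -> 10 -> 9 -> 8 -> 7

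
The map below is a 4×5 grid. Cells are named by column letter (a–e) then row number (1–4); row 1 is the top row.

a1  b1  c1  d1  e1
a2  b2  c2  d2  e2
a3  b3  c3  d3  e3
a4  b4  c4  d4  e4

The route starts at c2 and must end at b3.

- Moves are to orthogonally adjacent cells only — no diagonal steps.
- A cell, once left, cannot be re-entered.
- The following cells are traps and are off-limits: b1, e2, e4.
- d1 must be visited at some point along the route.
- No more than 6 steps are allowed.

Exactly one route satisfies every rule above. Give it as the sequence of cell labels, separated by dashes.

The budget equals the shortest possible length, so every move has to be on a shortest route through the required cells.
Route from c2: up 1 to c1, right 1 to d1, down 2 to d3, left 2 to b3 — 6 moves in all.
Check: all required cells visited; 6 ≤ 6 moves.

c2 - c1 - d1 - d2 - d3 - c3 - b3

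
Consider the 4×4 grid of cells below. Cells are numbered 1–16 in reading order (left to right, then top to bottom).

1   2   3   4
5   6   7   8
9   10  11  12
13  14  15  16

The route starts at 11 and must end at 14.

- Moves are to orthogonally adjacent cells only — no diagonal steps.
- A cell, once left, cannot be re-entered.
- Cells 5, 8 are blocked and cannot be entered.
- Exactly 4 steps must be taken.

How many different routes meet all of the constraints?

Need simple routes of exactly 4 moves from 11 to 14 (Manhattan distance 2, so 1 moves are spent on a detour and 1 undoing it).
Enumerating: 11 7 6 10 14 | 11 10 9 13 14 | 11 12 16 15 14.
That gives 3 routes.

3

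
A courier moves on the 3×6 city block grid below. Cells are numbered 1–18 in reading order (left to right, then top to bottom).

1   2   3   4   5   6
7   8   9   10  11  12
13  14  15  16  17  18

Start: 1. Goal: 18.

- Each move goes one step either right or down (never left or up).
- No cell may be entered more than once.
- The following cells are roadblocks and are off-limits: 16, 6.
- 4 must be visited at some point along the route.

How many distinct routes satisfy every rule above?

4

A right/down-only route from 1 to 18 makes exactly 2 down-moves and 5 right-moves in some order.
With no other constraints that would be C(7,2) = 21 routes.
Split at 4 and multiply the segment counts (each segment already excludes blocked cells): 1→4: 1; 4→18: 4; product = 4.
That gives 4 routes.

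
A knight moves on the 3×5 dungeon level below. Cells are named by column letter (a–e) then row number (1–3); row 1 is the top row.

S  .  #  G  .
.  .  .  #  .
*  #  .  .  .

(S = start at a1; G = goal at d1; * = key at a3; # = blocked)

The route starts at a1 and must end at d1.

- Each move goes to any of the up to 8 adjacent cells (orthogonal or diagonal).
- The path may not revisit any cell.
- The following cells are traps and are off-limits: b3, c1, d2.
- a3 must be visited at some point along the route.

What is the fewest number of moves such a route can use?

5

Any route passes through a3 somewhere between a1 and d1. Summing Chebyshev distances along the two legs (a1 → a3 → d1) gives a lower bound of 2 + 3 = 5 moves.
A route of 5 moves achieves this: a1 → a2 → a3 → b2 → c2 → d1.
Since 5 matches the lower bound, it is optimal.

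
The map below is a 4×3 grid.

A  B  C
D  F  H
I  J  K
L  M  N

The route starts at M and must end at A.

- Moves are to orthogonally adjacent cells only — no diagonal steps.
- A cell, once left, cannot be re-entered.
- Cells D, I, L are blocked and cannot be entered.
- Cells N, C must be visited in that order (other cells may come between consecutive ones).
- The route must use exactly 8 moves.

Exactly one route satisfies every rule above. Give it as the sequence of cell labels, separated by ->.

The waypoints must appear in the order N, C, with no cell reused.
Route from M: right to N, up to K, left to J, up to F, right to H, up to C, 2× left (reaching A) — 8 moves in all.
Check: order respected (N at step 1, C at step 6); 8 moves as required.

M -> N -> K -> J -> F -> H -> C -> B -> A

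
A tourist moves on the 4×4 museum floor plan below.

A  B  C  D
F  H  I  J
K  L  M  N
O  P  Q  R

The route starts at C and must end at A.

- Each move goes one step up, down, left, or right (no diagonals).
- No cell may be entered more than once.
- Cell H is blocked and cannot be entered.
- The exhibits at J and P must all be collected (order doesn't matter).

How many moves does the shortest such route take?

Any route passes through J and P in some order between C and A. Summing Manhattan distances along each leg and taking the cheapest ordering (C → J → P → A) gives a lower bound of 2 + 4 + 4 = 10 moves.
A route of 10 moves achieves this: C → I → J → N → R → Q → P → L → K → F → A.
Since 10 matches the lower bound, it is optimal.

10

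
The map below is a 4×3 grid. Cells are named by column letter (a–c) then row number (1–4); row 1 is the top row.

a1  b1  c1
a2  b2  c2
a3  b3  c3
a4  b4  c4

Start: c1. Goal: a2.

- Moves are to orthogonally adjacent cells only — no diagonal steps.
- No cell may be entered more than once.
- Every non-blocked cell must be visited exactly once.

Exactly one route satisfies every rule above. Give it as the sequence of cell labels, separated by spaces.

Need to visit all 12 open cells exactly once, starting at c1 and ending at a2.
Cell a1 has only two open neighbours (a2 and b1), so the path must pass straight through it: one of those is the cell it's entered from and the other is where it exits.
Route from c1: down 3 to c4, left 2 to a4, up 1 to a3, right 1 to b3, up 2 to b1, left 1 to a1, down 1 to a2 — 11 moves in all.
Check: all 12 open cells covered.

c1 c2 c3 c4 b4 a4 a3 b3 b2 b1 a1 a2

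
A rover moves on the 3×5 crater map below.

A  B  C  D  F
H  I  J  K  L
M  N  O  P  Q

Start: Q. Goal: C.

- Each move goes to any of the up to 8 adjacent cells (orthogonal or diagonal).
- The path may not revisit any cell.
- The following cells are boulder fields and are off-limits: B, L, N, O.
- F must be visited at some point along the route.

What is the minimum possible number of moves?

4

Any route passes through F somewhere between Q and C. Summing Chebyshev distances along the two legs (Q → F → C) gives a lower bound of 2 + 2 = 4 moves.
A route of 4 moves achieves this: Q → K → F → D → C.
Since 4 matches the lower bound, it is optimal.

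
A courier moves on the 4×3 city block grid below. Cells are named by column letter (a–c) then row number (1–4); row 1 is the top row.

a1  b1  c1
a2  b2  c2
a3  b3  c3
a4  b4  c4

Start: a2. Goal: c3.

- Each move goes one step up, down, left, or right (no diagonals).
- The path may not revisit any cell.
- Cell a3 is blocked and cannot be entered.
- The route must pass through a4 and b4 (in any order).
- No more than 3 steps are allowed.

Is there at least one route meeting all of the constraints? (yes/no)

a4 must be visited but has only one open neighbour (b4), and it is neither the start nor the goal — the route would have to enter and leave through b4, re-entering it.

no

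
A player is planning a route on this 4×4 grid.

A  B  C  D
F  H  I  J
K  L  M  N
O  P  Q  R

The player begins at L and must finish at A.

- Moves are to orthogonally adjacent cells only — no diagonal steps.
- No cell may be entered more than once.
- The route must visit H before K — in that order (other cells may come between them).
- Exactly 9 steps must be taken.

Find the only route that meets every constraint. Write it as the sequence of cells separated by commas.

L, H, I, M, Q, P, O, K, F, A

The waypoints must appear in the order H, K, with no cell reused.
Route from L: up 1 to H, right 1 to I, down 2 to Q, left 2 to O, up 3 to A — 9 moves in all.
Check: order respected (H at step 1, K at step 7); 9 moves as required.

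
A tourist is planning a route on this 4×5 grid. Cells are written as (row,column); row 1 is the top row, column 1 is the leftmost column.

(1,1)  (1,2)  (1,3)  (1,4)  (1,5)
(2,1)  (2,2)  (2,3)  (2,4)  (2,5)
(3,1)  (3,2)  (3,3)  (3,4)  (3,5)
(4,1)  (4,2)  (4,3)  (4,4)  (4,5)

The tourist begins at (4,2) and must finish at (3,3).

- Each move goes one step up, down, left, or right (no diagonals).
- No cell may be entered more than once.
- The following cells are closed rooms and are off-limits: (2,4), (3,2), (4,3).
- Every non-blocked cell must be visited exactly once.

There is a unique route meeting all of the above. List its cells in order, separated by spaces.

Need to visit all 17 open cells exactly once, starting at (4,2) and ending at (3,3).
Cell (1,5) has only two open neighbours ((2,5) and (1,4)), so the path must pass straight through it: one of those is the cell it's entered from and the other is where it exits.
Route from (4,2): left to (4,1), 3× up (reaching (1,1)), right to (1,2), down to (2,2), right to (2,3), up to (1,3), 2× right (reaching (1,5)), 3× down (reaching (4,5)), left to (4,4), up to (3,4), left to (3,3) — 16 moves in all.
Check: all 17 open cells covered.

(4,2) (4,1) (3,1) (2,1) (1,1) (1,2) (2,2) (2,3) (1,3) (1,4) (1,5) (2,5) (3,5) (4,5) (4,4) (3,4) (3,3)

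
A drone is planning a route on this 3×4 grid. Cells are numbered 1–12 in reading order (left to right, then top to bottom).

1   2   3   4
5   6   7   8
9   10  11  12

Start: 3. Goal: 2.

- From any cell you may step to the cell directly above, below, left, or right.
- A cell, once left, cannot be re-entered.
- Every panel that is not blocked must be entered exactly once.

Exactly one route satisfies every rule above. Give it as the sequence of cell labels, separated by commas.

Need to visit all 12 open cells exactly once, starting at 3 and ending at 2.
Route from 3: right to 4, 2× down (reaching 12), left to 11, up to 7, left to 6, down to 10, left to 9, 2× up (reaching 1), right to 2 — 11 moves in all.
Check: all 12 open cells covered.

3, 4, 8, 12, 11, 7, 6, 10, 9, 5, 1, 2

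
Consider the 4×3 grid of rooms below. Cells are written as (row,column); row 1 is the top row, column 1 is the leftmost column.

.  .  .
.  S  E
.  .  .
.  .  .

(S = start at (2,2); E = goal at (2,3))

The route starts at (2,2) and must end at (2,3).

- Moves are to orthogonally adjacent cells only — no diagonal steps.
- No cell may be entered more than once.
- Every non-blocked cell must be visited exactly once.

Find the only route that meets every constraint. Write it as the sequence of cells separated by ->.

Need to visit all 12 open cells exactly once, starting at (2,2) and ending at (2,3).
Cell (1,3) has only two open neighbours ((2,3) and (1,2)), so the path must pass straight through it: one of those is the cell it's entered from and the other is where it exits.
Route from (2,2): down to (3,2), right to (3,3), down to (4,3), 2× left (reaching (4,1)), 3× up (reaching (1,1)), 2× right (reaching (1,3)), down to (2,3) — 11 moves in all.
Check: all 12 open cells covered.

(2,2) -> (3,2) -> (3,3) -> (4,3) -> (4,2) -> (4,1) -> (3,1) -> (2,1) -> (1,1) -> (1,2) -> (1,3) -> (2,3)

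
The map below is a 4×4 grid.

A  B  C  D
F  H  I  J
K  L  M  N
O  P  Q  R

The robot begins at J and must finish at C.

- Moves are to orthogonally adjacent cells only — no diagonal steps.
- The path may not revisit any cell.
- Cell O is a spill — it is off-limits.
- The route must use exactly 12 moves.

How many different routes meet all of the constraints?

Need simple routes of exactly 12 moves from J to C (Manhattan distance 2, so 5 moves are spent on a detour and 5 undoing it).
Enumerating: J N R Q M I H L K F A B C | J N R Q M L K F A B H I C | J N R Q P L K F A B H I C | J N R Q P L M I H F A B C | J N M Q P L K F A B H I C | J I M N R Q P L H F A B C | J I M N R Q P L K F A B C | J I M N R Q P L K F H B C.
That gives 8 routes.

8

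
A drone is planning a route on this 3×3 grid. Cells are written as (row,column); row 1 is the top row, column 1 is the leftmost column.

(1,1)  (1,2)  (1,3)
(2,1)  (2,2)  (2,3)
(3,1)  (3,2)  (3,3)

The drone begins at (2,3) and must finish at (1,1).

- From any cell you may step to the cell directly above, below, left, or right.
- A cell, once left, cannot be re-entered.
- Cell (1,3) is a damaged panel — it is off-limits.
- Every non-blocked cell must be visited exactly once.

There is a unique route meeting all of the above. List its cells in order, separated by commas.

(2,3), (3,3), (3,2), (3,1), (2,1), (2,2), (1,2), (1,1)

Need to visit all 8 open cells exactly once, starting at (2,3) and ending at (1,1).
Cell (3,3) has only two open neighbours ((2,3) and (3,2)), so the path must pass straight through it: one of those is the cell it's entered from and the other is where it exits.
Route from (2,3): down to (3,3), 2× left (reaching (3,1)), up to (2,1), right to (2,2), up to (1,2), left to (1,1) — 7 moves in all.
Check: all 8 open cells covered.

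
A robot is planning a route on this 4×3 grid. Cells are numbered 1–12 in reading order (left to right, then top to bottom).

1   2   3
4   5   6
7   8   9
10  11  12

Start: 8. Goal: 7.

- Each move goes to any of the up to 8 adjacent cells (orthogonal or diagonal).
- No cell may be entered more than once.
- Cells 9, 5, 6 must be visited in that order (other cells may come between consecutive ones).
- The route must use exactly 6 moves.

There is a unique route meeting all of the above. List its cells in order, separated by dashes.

The waypoints must appear in the order 9, 5, 6, with no cell reused.
Route from 8: right 1 to 9, up-left 1 to 5, right 1 to 6, up-left 1 to 2, down-left 1 to 4, down 1 to 7 — 6 moves in all.
Check: order respected (9 at step 1, 5 at step 2, 6 at step 3); 6 moves as required.

8 - 9 - 5 - 6 - 2 - 4 - 7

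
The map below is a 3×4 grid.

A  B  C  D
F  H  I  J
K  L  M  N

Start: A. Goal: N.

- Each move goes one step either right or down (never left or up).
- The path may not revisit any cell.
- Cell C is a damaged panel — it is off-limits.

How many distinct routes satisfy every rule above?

7

A right/down-only route from A to N makes exactly 2 down-moves and 3 right-moves in some order.
With no other constraints that would be C(5,2) = 10 routes.
Subtract routes through each blocked cell (inclusion–exclusion for overlaps): − through C: 3 → 7.
That gives 7 routes.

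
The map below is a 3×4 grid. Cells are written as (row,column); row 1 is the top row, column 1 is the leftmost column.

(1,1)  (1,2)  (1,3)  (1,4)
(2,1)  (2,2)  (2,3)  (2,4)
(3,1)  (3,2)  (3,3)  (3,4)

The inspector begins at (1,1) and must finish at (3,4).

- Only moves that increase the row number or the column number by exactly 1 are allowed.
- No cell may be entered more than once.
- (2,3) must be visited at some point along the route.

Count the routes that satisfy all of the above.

6

A right/down-only route from (1,1) to (3,4) makes exactly 2 down-moves and 3 right-moves in some order.
With no other constraints that would be C(5,2) = 10 routes.
Split at (2,3) and multiply the segment counts: (1,1)→(2,3): 3; (2,3)→(3,4): 2; product = 6.
That gives 6 routes.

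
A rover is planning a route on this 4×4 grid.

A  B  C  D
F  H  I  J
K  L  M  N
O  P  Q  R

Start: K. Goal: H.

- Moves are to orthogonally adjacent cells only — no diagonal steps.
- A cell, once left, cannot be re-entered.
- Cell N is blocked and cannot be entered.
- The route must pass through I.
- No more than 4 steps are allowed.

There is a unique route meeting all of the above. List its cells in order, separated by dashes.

K - L - M - I - H

Any route must reach I and still end at H within 4 moves, so the order of the required stops is forced.
Route from K: 2× right (reaching M), up to I, left to H — 4 moves in all.
Check: all required cells visited; 4 ≤ 4 moves.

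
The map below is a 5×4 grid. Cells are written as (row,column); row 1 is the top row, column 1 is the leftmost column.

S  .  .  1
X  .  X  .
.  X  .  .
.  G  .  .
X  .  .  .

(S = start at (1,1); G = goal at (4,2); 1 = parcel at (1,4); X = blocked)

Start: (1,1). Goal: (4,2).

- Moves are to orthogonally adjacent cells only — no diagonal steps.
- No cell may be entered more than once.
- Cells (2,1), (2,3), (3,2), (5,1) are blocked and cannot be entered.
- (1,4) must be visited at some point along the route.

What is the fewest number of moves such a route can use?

Any route passes through (1,4) somewhere between (1,1) and (4,2). Summing Manhattan distances along the two legs ((1,1) → (1,4) → (4,2)) gives a lower bound of 3 + 5 = 8 moves.
A route of 8 moves achieves this: (1,1) → (1,2) → (1,3) → (1,4) → (2,4) → (3,4) → (4,4) → (4,3) → (4,2).
Since 8 matches the lower bound, it is optimal.

8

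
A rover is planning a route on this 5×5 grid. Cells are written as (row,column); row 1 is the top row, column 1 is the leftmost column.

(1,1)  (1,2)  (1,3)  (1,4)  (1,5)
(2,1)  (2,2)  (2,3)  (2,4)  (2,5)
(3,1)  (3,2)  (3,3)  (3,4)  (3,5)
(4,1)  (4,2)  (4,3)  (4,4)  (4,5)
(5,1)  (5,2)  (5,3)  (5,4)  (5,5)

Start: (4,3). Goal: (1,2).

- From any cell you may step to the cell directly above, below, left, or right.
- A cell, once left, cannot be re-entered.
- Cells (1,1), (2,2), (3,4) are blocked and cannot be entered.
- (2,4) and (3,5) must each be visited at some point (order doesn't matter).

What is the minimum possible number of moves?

Any route passes through (2,4) and (3,5) in some order between (4,3) and (1,2). Summing Manhattan distances along each leg and taking the cheapest ordering ((4,3) → (3,5) → (2,4) → (1,2)) gives a lower bound of 3 + 2 + 3 = 8 moves.
A route of 8 moves achieves this: (4,3) → (4,4) → (4,5) → (3,5) → (2,5) → (2,4) → (1,4) → (1,3) → (1,2).
Since 8 matches the lower bound, it is optimal.

8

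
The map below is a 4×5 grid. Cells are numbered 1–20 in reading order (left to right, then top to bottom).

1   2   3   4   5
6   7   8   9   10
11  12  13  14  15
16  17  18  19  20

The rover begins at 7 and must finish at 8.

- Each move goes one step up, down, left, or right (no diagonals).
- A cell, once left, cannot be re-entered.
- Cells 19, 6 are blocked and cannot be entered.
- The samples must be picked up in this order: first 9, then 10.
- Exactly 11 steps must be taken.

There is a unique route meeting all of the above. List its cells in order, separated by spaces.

The waypoints must appear in the order 9, 10, with no cell reused.
Route from 7: down 2 to 17, right 1 to 18, up 1 to 13, right 1 to 14, up 1 to 9, right 1 to 10, up 1 to 5, left 2 to 3, down 1 to 8 — 11 moves in all.
Check: order respected (9 at step 6, 10 at step 7); 11 moves as required.

7 12 17 18 13 14 9 10 5 4 3 8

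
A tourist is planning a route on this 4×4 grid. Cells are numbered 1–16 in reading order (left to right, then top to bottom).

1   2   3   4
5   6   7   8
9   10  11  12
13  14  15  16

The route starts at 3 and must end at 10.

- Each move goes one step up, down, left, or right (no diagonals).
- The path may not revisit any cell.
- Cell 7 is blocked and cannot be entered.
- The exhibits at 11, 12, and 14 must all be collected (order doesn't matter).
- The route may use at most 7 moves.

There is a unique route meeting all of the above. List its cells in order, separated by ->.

The 7-move cap with required stops at 11, 12, 14 leaves no slack for detours.
Route from 3: right to 4, 2× down (reaching 12), left to 11, down to 15, left to 14, up to 10 — 7 moves in all.
Check: all required cells visited; 7 ≤ 7 moves.

3 -> 4 -> 8 -> 12 -> 11 -> 15 -> 14 -> 10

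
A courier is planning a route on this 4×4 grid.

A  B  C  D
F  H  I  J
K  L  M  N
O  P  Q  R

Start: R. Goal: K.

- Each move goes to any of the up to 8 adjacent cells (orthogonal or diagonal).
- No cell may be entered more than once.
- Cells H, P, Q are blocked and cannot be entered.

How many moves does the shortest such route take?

3

With diagonal moves allowed, the Chebyshev distance max(|Δrow|,|Δcol|) from R to K is 3, so at least 3 moves are needed.
A route of 3 moves achieves this: R → M → L → K.
Since 3 matches the lower bound, it is optimal.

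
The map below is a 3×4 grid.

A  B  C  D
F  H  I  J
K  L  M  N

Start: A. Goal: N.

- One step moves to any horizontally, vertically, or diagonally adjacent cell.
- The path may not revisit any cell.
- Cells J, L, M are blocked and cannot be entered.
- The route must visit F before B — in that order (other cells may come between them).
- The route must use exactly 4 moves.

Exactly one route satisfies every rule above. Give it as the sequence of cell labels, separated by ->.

The waypoints must appear in the order F, B, with no cell reused.
Route from A: down to F, up-right to B, 2× down-right (reaching N) — 4 moves in all.
Check: order respected (F at step 1, B at step 2); 4 moves as required.

A -> F -> B -> I -> N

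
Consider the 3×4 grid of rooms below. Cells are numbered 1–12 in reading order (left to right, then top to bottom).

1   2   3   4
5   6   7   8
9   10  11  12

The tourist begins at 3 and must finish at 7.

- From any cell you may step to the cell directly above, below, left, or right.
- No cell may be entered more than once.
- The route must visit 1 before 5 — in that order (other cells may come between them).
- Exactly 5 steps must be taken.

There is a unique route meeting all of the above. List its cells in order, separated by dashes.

3 - 2 - 1 - 5 - 6 - 7

The waypoints must appear in the order 1, 5, with no cell reused.
Route from 3: 2× left (reaching 1), down to 5, 2× right (reaching 7) — 5 moves in all.
Check: order respected (1 at step 2, 5 at step 3); 5 moves as required.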